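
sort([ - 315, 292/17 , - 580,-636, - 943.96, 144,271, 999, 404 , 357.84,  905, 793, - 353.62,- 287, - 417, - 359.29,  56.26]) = [ - 943.96, - 636, - 580, - 417,-359.29,-353.62, - 315 , - 287, 292/17, 56.26,144, 271, 357.84, 404 , 793, 905,999]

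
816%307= 202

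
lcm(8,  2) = 8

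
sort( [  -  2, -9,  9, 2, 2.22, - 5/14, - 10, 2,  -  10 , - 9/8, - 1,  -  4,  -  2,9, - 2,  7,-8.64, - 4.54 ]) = [ - 10,-10,- 9, - 8.64,- 4.54,  -  4, - 2,-2, - 2, - 9/8, - 1,  -  5/14, 2, 2, 2.22,  7,9,9]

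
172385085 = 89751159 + 82633926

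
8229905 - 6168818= 2061087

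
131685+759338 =891023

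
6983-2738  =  4245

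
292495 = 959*305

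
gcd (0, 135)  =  135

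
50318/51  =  986  +  32/51 = 986.63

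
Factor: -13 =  - 13^1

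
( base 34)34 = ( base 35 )31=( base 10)106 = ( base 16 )6A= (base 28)3M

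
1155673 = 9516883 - 8361210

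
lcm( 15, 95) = 285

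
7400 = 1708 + 5692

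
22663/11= 2060 + 3/11= 2060.27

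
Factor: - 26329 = - 113^1* 233^1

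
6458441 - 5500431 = 958010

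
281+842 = 1123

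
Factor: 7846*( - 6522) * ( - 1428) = 73073061936=2^4*3^2*7^1*17^1*1087^1*3923^1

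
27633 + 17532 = 45165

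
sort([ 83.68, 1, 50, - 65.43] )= [ - 65.43,  1, 50,83.68]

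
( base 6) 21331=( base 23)5ce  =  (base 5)43220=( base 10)2935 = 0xB77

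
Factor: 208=2^4 * 13^1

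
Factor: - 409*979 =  - 11^1*89^1*409^1=- 400411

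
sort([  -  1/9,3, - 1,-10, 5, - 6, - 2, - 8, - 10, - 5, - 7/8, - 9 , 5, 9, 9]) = [ - 10, - 10, - 9, - 8, - 6 , - 5, - 2, - 1, - 7/8,  -  1/9, 3,5,5,  9,9] 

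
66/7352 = 33/3676 =0.01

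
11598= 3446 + 8152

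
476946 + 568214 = 1045160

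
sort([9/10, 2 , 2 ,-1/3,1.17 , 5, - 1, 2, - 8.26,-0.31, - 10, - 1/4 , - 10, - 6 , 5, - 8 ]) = [ - 10,  -  10, - 8.26, - 8 ,  -  6,  -  1, - 1/3, - 0.31, - 1/4,9/10,1.17,  2,2,2, 5,5] 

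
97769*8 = 782152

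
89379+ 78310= 167689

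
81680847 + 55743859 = 137424706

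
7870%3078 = 1714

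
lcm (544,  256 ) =4352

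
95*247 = 23465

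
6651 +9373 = 16024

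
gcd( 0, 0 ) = 0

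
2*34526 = 69052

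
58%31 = 27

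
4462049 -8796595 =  - 4334546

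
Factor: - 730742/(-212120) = 2^ (  -  2) *5^ ( - 1)  *29^1*43^1*293^1 * 5303^(-1)=365371/106060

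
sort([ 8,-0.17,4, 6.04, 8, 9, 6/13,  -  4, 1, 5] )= [ - 4,  -  0.17, 6/13,1,4,5 , 6.04,8,8,9 ] 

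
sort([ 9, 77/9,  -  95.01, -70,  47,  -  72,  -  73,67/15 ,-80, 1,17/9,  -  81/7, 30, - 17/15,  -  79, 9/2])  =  [-95.01,-80, - 79,-73,  -  72 , - 70, - 81/7 ,-17/15,1,17/9,  67/15,9/2 , 77/9 , 9, 30, 47] 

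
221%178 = 43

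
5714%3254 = 2460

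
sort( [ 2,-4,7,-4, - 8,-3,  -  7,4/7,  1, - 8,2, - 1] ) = [ -8, - 8, - 7,-4,-4,-3,-1,4/7,  1,2, 2, 7 ]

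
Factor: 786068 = 2^2 * 19^1 * 10343^1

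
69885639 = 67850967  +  2034672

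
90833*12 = 1089996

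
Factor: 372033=3^5*1531^1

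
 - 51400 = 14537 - 65937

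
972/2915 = 972/2915=0.33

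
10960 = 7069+3891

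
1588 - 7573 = -5985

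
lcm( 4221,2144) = 135072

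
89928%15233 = 13763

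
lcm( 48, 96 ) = 96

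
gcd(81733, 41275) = 1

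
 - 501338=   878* ( - 571 ) 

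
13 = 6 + 7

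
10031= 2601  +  7430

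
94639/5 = 94639/5 = 18927.80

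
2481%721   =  318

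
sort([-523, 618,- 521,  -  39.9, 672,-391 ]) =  [ - 523, - 521, - 391,-39.9,  618, 672]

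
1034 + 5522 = 6556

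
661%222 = 217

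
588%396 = 192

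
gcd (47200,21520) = 80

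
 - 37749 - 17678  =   - 55427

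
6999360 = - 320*( - 21873) 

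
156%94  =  62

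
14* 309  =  4326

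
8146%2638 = 232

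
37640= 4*9410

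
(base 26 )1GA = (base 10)1102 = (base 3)1111211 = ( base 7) 3133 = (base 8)2116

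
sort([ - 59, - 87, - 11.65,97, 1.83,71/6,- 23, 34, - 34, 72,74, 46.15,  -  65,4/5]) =[  -  87, - 65, - 59, - 34, - 23, - 11.65, 4/5, 1.83,71/6,34,46.15, 72,74 , 97]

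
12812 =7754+5058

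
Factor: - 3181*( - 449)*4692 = 6701438148  =  2^2 * 3^1*17^1*23^1*449^1 * 3181^1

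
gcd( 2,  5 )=1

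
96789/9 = 10754 + 1/3 = 10754.33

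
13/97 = 13/97=0.13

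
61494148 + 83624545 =145118693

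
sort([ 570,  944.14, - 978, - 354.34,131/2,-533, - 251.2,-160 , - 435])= [ - 978,-533, - 435,-354.34,-251.2, - 160, 131/2,570,944.14 ] 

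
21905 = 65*337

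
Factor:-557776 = - 2^4 * 71^1*491^1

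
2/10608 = 1/5304 = 0.00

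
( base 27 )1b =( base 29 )19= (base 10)38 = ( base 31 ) 17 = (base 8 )46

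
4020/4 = 1005 = 1005.00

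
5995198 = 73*82126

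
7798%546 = 154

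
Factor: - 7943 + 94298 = 3^2*5^1* 19^1  *101^1 = 86355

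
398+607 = 1005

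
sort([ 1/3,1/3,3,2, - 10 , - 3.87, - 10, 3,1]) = [  -  10, - 10, - 3.87, 1/3, 1/3,1,2, 3 , 3 ]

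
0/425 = 0 = 0.00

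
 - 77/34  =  -3 + 25/34 = -2.26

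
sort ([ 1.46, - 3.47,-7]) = [ - 7, - 3.47,1.46]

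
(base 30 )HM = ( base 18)1ba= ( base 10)532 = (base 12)384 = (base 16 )214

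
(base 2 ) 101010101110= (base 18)87G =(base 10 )2734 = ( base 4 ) 222232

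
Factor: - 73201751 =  - 7^1 * 10457393^1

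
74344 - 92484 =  - 18140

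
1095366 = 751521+343845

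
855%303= 249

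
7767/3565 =7767/3565 = 2.18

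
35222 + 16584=51806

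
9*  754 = 6786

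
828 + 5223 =6051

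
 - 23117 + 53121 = 30004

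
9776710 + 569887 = 10346597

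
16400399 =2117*7747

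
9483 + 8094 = 17577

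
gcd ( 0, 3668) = 3668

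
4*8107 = 32428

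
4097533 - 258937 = 3838596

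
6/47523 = 2/15841= 0.00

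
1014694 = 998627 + 16067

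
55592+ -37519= 18073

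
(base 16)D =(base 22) D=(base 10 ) 13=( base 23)D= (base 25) D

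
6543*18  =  117774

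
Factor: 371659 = 19^1*31^1*631^1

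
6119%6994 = 6119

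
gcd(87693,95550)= 3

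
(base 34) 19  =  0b101011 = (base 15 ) 2d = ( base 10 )43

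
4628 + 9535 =14163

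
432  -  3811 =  - 3379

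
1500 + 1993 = 3493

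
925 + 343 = 1268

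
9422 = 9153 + 269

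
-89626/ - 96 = 933+29/48 = 933.60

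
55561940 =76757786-21195846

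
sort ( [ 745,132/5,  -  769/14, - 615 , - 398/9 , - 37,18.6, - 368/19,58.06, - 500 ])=[  -  615,-500, - 769/14, - 398/9,-37, - 368/19,18.6,132/5,58.06, 745 ] 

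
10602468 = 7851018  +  2751450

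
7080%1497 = 1092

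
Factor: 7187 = 7187^1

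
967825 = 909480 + 58345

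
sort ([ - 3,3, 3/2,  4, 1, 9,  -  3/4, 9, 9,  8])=[- 3,-3/4, 1, 3/2  ,  3, 4, 8,9,9 , 9]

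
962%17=10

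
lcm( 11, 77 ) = 77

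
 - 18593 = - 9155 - 9438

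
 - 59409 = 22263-81672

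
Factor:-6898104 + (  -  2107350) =-2^1*3^2*677^1*739^1= - 9005454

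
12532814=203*61738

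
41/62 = 41/62 = 0.66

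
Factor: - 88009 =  -17^1 * 31^1 * 167^1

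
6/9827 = 6/9827=0.00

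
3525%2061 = 1464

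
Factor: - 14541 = -3^1*37^1*131^1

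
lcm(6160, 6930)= 55440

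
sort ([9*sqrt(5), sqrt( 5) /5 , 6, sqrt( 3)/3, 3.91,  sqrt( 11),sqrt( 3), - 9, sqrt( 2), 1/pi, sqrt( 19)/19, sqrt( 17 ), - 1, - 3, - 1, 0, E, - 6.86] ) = [ - 9, - 6.86, - 3, - 1, -1, 0, sqrt(19) /19,1/pi,sqrt( 5)/5,sqrt( 3 ) /3, sqrt(  2), sqrt( 3 ), E,  sqrt( 11),3.91, sqrt( 17), 6,9*sqrt( 5) ] 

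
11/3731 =11/3731 = 0.00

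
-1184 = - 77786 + 76602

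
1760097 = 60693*29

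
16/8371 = 16/8371 = 0.00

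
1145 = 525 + 620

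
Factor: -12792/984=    - 13^1 = - 13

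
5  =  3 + 2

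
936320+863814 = 1800134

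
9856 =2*4928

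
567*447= 253449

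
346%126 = 94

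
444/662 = 222/331 = 0.67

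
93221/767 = 121 + 414/767 = 121.54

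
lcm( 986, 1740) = 29580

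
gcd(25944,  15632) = 8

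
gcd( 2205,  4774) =7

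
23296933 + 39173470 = 62470403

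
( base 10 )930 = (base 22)1k6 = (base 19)2AI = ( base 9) 1243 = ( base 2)1110100010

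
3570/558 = 595/93=6.40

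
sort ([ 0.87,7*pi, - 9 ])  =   [ - 9, 0.87 , 7*pi] 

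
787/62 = 12  +  43/62 = 12.69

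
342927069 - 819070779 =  - 476143710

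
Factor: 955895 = 5^1*37^1*5167^1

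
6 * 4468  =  26808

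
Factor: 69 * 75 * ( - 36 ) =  -2^2*3^4*5^2*23^1 = -  186300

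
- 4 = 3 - 7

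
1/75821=1/75821= 0.00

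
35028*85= 2977380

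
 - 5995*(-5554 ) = 33296230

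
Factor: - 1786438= - 2^1*893219^1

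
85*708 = 60180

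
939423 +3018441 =3957864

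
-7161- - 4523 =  - 2638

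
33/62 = 33/62 = 0.53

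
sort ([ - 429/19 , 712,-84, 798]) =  [-84, - 429/19, 712, 798]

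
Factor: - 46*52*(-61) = 145912= 2^3*13^1*23^1*61^1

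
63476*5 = 317380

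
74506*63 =4693878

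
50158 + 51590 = 101748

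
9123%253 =15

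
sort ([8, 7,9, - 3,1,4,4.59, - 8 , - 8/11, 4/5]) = [ - 8 , - 3,-8/11, 4/5,1,4, 4.59,7,8,9] 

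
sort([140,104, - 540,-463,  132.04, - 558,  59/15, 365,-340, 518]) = [ - 558, - 540, -463, - 340,  59/15,104 , 132.04, 140,365, 518]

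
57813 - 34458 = 23355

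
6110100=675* 9052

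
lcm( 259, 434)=16058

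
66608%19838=7094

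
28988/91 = 28988/91 = 318.55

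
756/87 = 252/29  =  8.69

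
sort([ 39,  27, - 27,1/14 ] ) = [  -  27,1/14,27,39]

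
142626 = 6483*22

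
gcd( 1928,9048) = 8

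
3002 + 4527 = 7529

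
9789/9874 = 9789/9874 = 0.99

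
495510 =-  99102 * ( - 5)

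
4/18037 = 4/18037 = 0.00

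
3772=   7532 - 3760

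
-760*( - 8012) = 6089120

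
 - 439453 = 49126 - 488579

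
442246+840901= 1283147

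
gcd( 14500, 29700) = 100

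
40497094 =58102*697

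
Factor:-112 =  - 2^4 * 7^1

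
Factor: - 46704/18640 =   -  3^1*5^ ( - 1) * 7^1 * 139^1*  233^( - 1) = - 2919/1165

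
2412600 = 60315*40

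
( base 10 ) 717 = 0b1011001101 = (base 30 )NR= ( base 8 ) 1315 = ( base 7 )2043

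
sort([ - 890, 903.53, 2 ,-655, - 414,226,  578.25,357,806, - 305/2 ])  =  [ - 890, - 655, - 414,  -  305/2, 2, 226, 357, 578.25, 806, 903.53]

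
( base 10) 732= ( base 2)1011011100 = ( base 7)2064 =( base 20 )1GC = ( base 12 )510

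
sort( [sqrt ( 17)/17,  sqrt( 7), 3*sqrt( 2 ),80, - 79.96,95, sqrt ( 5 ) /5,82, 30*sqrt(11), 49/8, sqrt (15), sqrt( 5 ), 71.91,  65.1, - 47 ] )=[ - 79.96, - 47, sqrt( 17 )/17 , sqrt( 5) /5,sqrt( 5 ), sqrt( 7),sqrt( 15),3 * sqrt ( 2) , 49/8, 65.1, 71.91, 80,82, 95 , 30*sqrt(11 )]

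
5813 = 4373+1440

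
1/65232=1/65232 = 0.00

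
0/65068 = 0 =0.00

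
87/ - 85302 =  - 1+28405/28434 = -  0.00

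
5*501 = 2505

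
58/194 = 29/97 = 0.30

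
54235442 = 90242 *601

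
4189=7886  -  3697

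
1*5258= 5258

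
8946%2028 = 834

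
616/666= 308/333 =0.92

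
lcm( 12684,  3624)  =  25368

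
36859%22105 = 14754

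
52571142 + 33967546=86538688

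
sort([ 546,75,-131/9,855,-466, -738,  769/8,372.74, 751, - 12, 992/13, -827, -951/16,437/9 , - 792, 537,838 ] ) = [ -827,-792, - 738, - 466,  -  951/16,-131/9 , - 12,437/9, 75,992/13,769/8, 372.74,  537,546,751,838,855 ]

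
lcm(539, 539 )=539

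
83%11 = 6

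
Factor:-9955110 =- 2^1*3^1*5^1*11^1*97^1*311^1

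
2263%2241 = 22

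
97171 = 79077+18094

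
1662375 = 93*17875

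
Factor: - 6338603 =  - 17^1 * 372859^1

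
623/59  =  623/59=10.56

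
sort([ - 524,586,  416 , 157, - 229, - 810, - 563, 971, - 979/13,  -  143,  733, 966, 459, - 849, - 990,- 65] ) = [-990, - 849, - 810,- 563, - 524, - 229,- 143, - 979/13,-65 , 157, 416, 459 , 586,733, 966, 971 ] 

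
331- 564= - 233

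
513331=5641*91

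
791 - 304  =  487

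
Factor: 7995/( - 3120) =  - 41/16 = -2^( -4 )*41^1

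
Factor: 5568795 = 3^2 * 5^1 *47^1* 2633^1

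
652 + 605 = 1257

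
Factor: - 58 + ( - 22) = - 2^4*5^1 = - 80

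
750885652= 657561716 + 93323936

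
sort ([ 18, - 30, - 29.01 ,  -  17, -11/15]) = [- 30,- 29.01 , - 17, -11/15,18 ] 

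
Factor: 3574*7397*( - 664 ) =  - 2^4*13^1 * 83^1*569^1*1787^1 = - 17554086992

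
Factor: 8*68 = 544 =2^5*17^1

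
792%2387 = 792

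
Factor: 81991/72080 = 2^( -4 )*5^( - 1)*7^1*13^1 =91/80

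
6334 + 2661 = 8995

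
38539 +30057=68596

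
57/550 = 57/550=0.10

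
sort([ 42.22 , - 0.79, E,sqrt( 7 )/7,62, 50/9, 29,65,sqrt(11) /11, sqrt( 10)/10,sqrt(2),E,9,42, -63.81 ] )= [ - 63.81, - 0.79, sqrt ( 11) /11,sqrt (10) /10, sqrt(7 )/7,sqrt( 2 ),E, E , 50/9 , 9 , 29,42 , 42.22, 62,  65]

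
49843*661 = 32946223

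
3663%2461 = 1202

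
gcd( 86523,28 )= 1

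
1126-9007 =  - 7881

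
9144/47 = 9144/47= 194.55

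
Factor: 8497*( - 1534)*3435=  - 2^1*3^1*5^1*13^1*29^1*59^1*229^1*293^1 = -44773157130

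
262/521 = 262/521  =  0.50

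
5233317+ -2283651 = 2949666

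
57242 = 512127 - 454885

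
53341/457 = 116+329/457=116.72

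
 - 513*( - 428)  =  219564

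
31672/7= 4524 + 4/7 = 4524.57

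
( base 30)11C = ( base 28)15i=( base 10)942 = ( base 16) 3AE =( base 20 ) 272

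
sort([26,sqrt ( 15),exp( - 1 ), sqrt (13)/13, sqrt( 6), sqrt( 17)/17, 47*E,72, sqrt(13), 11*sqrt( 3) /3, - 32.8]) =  [ - 32.8, sqrt(17 ) /17 , sqrt(13 )/13 , exp(  -  1),sqrt(6), sqrt(13), sqrt( 15 ) , 11 * sqrt(3)/3,26,72 , 47*E ]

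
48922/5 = 9784 + 2/5 = 9784.40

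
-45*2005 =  - 90225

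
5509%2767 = 2742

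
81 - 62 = 19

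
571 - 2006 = -1435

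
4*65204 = 260816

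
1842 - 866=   976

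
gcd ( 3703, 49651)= 7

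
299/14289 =299/14289 = 0.02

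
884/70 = 12 + 22/35 = 12.63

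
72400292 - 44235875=28164417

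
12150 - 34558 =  - 22408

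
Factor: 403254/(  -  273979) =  - 2^1 * 3^2*43^1 *521^1*273979^( - 1 )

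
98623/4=24655 + 3/4 = 24655.75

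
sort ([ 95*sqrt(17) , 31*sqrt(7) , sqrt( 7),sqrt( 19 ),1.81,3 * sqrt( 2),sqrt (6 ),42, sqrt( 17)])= [ 1.81, sqrt( 6 ),sqrt( 7 ), sqrt(17 ), 3*sqrt ( 2 ), sqrt (19 ), 42,31*  sqrt(7),95*sqrt(17 )] 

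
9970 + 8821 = 18791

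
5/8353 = 5/8353 = 0.00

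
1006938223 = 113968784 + 892969439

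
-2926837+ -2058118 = - 4984955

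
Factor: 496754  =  2^1*23^1 * 10799^1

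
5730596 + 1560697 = 7291293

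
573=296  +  277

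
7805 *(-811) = -6329855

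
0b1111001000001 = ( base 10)7745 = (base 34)6nr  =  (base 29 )962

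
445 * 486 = 216270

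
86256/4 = 21564=21564.00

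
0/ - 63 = 0/1=-  0.00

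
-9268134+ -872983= - 10141117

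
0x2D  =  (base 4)231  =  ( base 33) 1c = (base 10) 45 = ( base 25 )1k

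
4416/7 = 4416/7 = 630.86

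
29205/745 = 5841/149 = 39.20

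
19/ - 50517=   -  1+50498/50517 = - 0.00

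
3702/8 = 1851/4 = 462.75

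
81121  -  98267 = -17146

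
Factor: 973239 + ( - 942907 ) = 30332 = 2^2  *  7583^1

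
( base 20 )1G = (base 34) 12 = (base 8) 44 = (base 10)36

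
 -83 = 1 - 84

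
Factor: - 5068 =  - 2^2*7^1*181^1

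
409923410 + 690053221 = 1099976631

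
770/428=1 + 171/214= 1.80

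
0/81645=0=0.00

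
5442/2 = 2721 = 2721.00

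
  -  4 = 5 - 9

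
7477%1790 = 317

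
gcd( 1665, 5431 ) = 1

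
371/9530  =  371/9530 = 0.04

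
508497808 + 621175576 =1129673384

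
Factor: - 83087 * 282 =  - 23430534 = - 2^1*3^1*19^1*47^1*4373^1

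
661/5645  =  661/5645 = 0.12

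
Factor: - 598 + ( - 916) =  - 2^1*757^1= - 1514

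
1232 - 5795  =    -  4563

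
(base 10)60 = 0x3C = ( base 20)30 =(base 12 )50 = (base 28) 24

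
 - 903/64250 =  - 1 + 63347/64250 = -0.01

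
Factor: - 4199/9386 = -17/38 = -2^ ( - 1 )*17^1 *19^( - 1 )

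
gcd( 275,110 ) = 55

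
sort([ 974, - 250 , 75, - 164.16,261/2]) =[-250, - 164.16,75, 261/2 , 974 ]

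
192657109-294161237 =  - 101504128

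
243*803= 195129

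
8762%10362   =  8762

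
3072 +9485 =12557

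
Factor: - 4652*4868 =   -  22645936 = - 2^4*1163^1*1217^1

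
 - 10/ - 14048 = 5/7024 =0.00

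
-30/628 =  - 1+299/314 = -0.05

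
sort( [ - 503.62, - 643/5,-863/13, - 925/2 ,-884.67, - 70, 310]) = [-884.67, - 503.62,-925/2, - 643/5,  -  70,-863/13,310]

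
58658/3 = 58658/3 = 19552.67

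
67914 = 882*77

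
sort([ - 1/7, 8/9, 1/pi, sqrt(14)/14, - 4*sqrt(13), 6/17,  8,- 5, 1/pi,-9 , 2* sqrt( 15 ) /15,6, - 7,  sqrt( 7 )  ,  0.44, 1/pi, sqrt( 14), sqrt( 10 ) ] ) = [ - 4*sqrt( 13) ,  -  9, - 7,-5 , - 1/7, sqrt( 14)/14, 1/pi, 1/pi, 1/pi, 6/17,0.44,2 * sqrt( 15) /15,8/9, sqrt( 7 ), sqrt( 10),  sqrt( 14 ), 6, 8 ]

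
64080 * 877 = 56198160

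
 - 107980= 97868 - 205848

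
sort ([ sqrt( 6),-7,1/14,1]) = [-7,1/14, 1, sqrt(6)]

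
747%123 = 9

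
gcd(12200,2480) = 40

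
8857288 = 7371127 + 1486161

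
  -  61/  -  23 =2  +  15/23 =2.65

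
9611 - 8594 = 1017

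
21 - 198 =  - 177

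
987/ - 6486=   -  1 + 39/46 =-0.15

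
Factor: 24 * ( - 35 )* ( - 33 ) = 27720=2^3*3^2 * 5^1*7^1 * 11^1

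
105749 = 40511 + 65238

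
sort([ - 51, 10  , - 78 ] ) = [  -  78, - 51, 10]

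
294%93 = 15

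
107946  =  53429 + 54517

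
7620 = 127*60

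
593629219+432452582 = 1026081801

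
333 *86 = 28638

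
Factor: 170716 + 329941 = 500657 = 101^1*4957^1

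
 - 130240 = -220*592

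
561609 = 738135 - 176526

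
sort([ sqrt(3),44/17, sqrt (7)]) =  [sqrt(3),44/17,sqrt( 7) ] 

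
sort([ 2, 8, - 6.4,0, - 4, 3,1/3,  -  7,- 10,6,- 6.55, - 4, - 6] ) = [ - 10 ,- 7, - 6.55, - 6.4,- 6, - 4, - 4, 0, 1/3 , 2, 3, 6, 8] 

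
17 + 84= 101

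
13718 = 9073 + 4645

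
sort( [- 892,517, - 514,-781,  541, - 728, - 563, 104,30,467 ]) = [ - 892, - 781, - 728, - 563,-514,  30,104,467 , 517,541]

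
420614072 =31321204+389292868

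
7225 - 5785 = 1440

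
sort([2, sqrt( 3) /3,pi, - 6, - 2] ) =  [ - 6, - 2,sqrt(3) /3,2, pi ] 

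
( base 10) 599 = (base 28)lb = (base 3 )211012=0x257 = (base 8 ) 1127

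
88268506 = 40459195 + 47809311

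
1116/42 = 186/7 = 26.57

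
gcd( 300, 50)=50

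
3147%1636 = 1511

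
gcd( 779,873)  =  1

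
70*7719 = 540330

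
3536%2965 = 571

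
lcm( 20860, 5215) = 20860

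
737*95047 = 70049639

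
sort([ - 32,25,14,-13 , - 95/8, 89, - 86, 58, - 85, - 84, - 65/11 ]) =[ - 86, - 85, - 84, - 32, -13,-95/8,- 65/11, 14, 25 , 58 , 89] 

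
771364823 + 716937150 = 1488301973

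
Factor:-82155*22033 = - 3^1*5^1*11^1*2003^1  *  5477^1 = - 1810121115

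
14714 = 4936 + 9778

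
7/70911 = 7/70911 = 0.00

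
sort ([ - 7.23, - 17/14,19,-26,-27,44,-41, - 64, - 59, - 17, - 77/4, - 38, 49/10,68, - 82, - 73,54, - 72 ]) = [ -82, - 73,-72, - 64 , - 59, - 41,-38 , - 27, - 26,-77/4,  -  17, -7.23  , - 17/14,49/10 , 19,44,54,68]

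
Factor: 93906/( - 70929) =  - 2^1*47^1*71^( -1)=-94/71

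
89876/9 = 89876/9 =9986.22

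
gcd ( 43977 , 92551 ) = 1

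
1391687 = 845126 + 546561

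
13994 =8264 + 5730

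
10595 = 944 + 9651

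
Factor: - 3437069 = -3437069^1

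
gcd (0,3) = 3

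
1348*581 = 783188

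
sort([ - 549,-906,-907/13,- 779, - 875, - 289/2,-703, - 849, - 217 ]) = [ - 906, - 875, - 849, - 779 , - 703, - 549, -217, - 289/2, - 907/13] 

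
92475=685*135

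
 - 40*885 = -35400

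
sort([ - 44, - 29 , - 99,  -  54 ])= [ - 99, - 54, - 44, - 29]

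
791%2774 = 791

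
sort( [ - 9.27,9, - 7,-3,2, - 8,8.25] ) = [  -  9.27,  -  8, - 7,  -  3,  2,8.25, 9 ]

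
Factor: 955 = 5^1 * 191^1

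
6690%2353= 1984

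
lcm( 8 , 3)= 24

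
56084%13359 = 2648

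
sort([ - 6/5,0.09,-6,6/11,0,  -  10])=[ - 10, - 6,-6/5,0, 0.09,6/11]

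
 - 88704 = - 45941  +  -42763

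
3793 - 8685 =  - 4892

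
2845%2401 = 444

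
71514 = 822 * 87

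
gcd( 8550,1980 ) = 90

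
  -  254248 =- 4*63562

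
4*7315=29260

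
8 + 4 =12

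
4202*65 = 273130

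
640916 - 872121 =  - 231205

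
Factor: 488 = 2^3* 61^1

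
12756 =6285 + 6471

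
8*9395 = 75160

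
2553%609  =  117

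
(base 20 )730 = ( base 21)6a4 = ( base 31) 2u8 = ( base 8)5454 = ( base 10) 2860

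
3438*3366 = 11572308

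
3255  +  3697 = 6952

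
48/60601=48/60601 =0.00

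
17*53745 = 913665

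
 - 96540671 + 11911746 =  - 84628925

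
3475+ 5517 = 8992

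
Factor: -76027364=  - 2^2*7^1 * 2715263^1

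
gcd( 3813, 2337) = 123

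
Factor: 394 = 2^1 * 197^1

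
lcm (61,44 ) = 2684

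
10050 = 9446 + 604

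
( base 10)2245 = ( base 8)4305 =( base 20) 5c5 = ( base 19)643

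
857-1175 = -318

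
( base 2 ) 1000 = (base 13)8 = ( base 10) 8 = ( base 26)8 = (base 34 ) 8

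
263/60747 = 263/60747 = 0.00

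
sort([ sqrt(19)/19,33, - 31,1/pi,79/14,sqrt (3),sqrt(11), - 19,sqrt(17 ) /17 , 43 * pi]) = [ - 31, -19, sqrt(19)/19  ,  sqrt ( 17)/17,1/pi , sqrt(3), sqrt(11),79/14,33,43* pi ]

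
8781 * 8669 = 76122489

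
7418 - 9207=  - 1789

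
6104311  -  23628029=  - 17523718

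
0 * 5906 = 0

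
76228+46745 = 122973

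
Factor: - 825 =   -  3^1 * 5^2*11^1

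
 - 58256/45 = -58256/45 = - 1294.58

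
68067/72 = 945+3/8 = 945.38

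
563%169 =56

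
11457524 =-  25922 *( - 442 )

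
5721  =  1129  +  4592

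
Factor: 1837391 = 1837391^1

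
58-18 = 40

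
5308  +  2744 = 8052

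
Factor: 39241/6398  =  2^( - 1) * 7^ ( - 1)*457^(  -  1)*39241^1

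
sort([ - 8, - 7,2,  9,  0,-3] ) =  [-8,-7, - 3,0,  2,9]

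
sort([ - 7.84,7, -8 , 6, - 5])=[  -  8,-7.84, - 5,6,7] 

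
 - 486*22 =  - 10692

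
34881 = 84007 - 49126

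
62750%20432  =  1454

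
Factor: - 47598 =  - 2^1*3^1*7933^1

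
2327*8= 18616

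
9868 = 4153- - 5715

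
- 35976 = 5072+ - 41048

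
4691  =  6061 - 1370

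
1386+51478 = 52864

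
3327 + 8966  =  12293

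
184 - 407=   -  223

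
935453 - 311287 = 624166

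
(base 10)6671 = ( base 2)1101000001111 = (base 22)dh5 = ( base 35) 5FL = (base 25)agl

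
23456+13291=36747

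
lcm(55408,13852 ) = 55408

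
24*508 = 12192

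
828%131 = 42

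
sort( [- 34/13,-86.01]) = [-86.01,-34/13 ]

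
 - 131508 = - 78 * 1686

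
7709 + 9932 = 17641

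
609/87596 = 609/87596 = 0.01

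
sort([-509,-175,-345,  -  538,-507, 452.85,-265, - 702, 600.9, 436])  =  [ - 702,- 538, - 509,-507,-345,-265, - 175,436, 452.85, 600.9]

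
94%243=94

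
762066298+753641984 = 1515708282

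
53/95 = 53/95=0.56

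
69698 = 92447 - 22749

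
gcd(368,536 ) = 8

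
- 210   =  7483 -7693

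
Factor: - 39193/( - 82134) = 2^ (-1)*3^ ( -5)  *7^1*11^1*13^(-2)*509^1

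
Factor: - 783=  - 3^3*29^1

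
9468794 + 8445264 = 17914058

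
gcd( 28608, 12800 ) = 64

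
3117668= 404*7717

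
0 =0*16996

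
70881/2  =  70881/2 = 35440.50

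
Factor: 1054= 2^1*17^1*31^1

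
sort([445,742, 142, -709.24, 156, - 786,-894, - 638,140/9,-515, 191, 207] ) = [ - 894, -786, - 709.24 , - 638, - 515, 140/9,142,156, 191, 207,  445, 742]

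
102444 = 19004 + 83440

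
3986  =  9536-5550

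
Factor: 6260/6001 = 2^2*5^1*17^( - 1)* 313^1*353^( - 1)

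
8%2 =0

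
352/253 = 32/23 = 1.39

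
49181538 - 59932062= -10750524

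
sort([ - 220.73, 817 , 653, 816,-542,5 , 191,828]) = [ - 542, - 220.73, 5,191, 653,816, 817, 828 ] 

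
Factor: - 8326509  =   - 3^1*29^1  *  95707^1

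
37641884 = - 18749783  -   - 56391667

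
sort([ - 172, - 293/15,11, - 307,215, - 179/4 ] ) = [ - 307,  -  172, - 179/4, - 293/15,11, 215]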